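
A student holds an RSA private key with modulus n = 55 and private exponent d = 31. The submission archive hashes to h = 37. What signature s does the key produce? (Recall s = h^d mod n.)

Squares mod 55: h^1≡37, h^2≡49, h^4≡36, h^8≡31, h^16≡26
31 = 16 + 8 + 4 + 2 + 1, so h^31 ≡ 26·31·36·49·37 ≡ 48 (mod 55)

48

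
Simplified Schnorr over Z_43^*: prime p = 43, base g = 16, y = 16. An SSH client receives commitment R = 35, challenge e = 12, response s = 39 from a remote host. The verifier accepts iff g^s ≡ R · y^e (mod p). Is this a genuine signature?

genuine

g^s mod p:
Squares mod 43: 16^1≡16, 16^2≡41, 16^4≡4, 16^8≡16, 16^16≡41, 16^32≡4
39 = 32 + 4 + 2 + 1, so 16^39 ≡ 4·4·41·16 ≡ 4 (mod 43)
R · y^e mod p:
Squares mod 43: 16^1≡16, 16^2≡41, 16^4≡4, 16^8≡16
12 = 8 + 4, so 16^12 ≡ 16·4 ≡ 21 (mod 43)
35·21 = 735 ≡ 4 (mod 43)
4 ≡ 4 (mod 43); signature holds.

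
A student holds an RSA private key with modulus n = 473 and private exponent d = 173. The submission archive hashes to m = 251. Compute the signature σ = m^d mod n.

135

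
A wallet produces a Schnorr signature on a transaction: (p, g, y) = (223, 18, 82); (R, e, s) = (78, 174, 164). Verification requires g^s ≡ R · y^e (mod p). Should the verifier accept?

g^s mod p:
18^2 = 324 ≡ 101
18^4 ≡ 101^2 = 10201 ≡ 166
18^8 ≡ 166^2 = 27556 ≡ 127
18^16 ≡ 127^2 = 16129 ≡ 73
18^32 ≡ 73^2 = 5329 ≡ 200
18^64 ≡ 200^2 = 40000 ≡ 83
18^128 ≡ 83^2 = 6889 ≡ 199
164 = 128 + 32 + 4, so 18^164 ≡ 199·200·166 ≡ 202 (mod 223)
R · y^e mod p:
82^2 = 6724 ≡ 34
82^4 ≡ 34^2 = 1156 ≡ 41
82^8 ≡ 41^2 = 1681 ≡ 120
82^16 ≡ 120^2 = 14400 ≡ 128
82^32 ≡ 128^2 = 16384 ≡ 105
82^64 ≡ 105^2 = 11025 ≡ 98
82^128 ≡ 98^2 = 9604 ≡ 15
174 = 128 + 32 + 8 + 4 + 2, so 82^174 ≡ 15·105·120·41·34 ≡ 197 (mod 223)
78·197 = 15366 ≡ 202 (mod 223)
202 ≡ 202 (mod 223); signature holds.

accept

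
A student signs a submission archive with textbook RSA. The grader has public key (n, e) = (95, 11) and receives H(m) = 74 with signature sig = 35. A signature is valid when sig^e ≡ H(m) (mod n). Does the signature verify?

Squares mod 95: sig^1≡35, sig^2≡85, sig^4≡5, sig^8≡25
11 = 8 + 2 + 1, so sig^11 ≡ 25·85·35 ≡ 85 (mod 95)
85 ≠ 74, so verification fails.

does not verify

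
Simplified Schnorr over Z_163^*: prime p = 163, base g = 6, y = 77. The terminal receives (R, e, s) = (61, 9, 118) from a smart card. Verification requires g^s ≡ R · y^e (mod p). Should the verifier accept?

reject

g^s mod p:
Squares mod 163: 6^1≡6, 6^2≡36, 6^4≡155, 6^8≡64, 6^16≡21, 6^32≡115, 6^64≡22
118 = 64 + 32 + 16 + 4 + 2, so 6^118 ≡ 22·115·21·155·36 ≡ 22 (mod 163)
R · y^e mod p:
Squares mod 163: 77^1≡77, 77^2≡61, 77^4≡135, 77^8≡132
9 = 8 + 1, so 77^9 ≡ 132·77 ≡ 58 (mod 163)
61·58 = 3538 ≡ 115 (mod 163)
22 ≠ 115; the check fails.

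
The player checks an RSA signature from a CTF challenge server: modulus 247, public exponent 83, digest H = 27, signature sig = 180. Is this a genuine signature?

sig^2 ≡ 180^2 = 32400 ≡ 43
sig^4 ≡ 43^2 = 1849 ≡ 120
sig^8 ≡ 120^2 = 14400 ≡ 74
sig^16 ≡ 74^2 = 5476 ≡ 42
sig^32 ≡ 42^2 = 1764 ≡ 35
sig^64 ≡ 35^2 = 1225 ≡ 237
83 = 64 + 16 + 2 + 1, so sig^83 ≡ 237·42·43·180 ≡ 214 (mod 247)
The recovered value 214 does not match the digest 27.

forged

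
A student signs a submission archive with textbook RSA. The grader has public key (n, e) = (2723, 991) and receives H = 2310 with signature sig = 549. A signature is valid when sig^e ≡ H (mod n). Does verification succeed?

fails

Squares mod 2723: sig^1≡549, sig^2≡1871, sig^4≡1586, sig^8≡2067, sig^16≡102, sig^32≡2235, sig^64≡1243, sig^128≡1108, sig^256≡2314, sig^512≡1178
991 = 512 + 256 + 128 + 64 + 16 + 8 + 4 + 2 + 1, so sig^991 ≡ 1178·2314·1108·1243·102·2067·1586·1871·549 ≡ 2096 (mod 2723)
The recovered value 2096 does not match the digest 2310.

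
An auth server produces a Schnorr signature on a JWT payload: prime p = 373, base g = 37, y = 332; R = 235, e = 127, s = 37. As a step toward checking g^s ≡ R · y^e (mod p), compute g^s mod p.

344

Squares mod 373: 37^1≡37, 37^2≡250, 37^4≡209, 37^8≡40, 37^16≡108, 37^32≡101
37 = 32 + 4 + 1, so 37^37 ≡ 101·209·37 ≡ 344 (mod 373)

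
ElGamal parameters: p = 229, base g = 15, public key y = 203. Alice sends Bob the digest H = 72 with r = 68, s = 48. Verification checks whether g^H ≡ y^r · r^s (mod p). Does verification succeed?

Left side g^H mod p:
Squares mod 229: 15^1≡15, 15^2≡225, 15^4≡16, 15^8≡27, 15^16≡42, 15^32≡161, 15^64≡44
72 = 64 + 8, so 15^72 ≡ 44·27 ≡ 43 (mod 229)
Right side y^r · r^s mod p:
Squares mod 229: 203^1≡203, 203^2≡218, 203^4≡121, 203^8≡214, 203^16≡225, 203^32≡16, 203^64≡27
68 = 64 + 4, so 203^68 ≡ 27·121 ≡ 61 (mod 229)
Squares mod 229: 68^1≡68, 68^2≡44, 68^4≡104, 68^8≡53, 68^16≡61, 68^32≡57
48 = 32 + 16, so 68^48 ≡ 57·61 ≡ 42 (mod 229)
61·42 = 2562 ≡ 43 (mod 229)
43 ≡ 43 (mod 229), so the signature is genuine.

passes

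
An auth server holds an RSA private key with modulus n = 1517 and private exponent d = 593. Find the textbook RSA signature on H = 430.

H^2 ≡ 430^2 = 184900 ≡ 1343
H^4 ≡ 1343^2 = 1803649 ≡ 1453
H^8 ≡ 1453^2 = 2111209 ≡ 1062
H^16 ≡ 1062^2 = 1127844 ≡ 713
H^32 ≡ 713^2 = 508369 ≡ 174
H^64 ≡ 174^2 = 30276 ≡ 1453
H^128 ≡ 1453^2 = 2111209 ≡ 1062
H^256 ≡ 1062^2 = 1127844 ≡ 713
H^512 ≡ 713^2 = 508369 ≡ 174
593 = 512 + 64 + 16 + 1, so H^593 ≡ 174·1453·713·430 ≡ 1266 (mod 1517)

1266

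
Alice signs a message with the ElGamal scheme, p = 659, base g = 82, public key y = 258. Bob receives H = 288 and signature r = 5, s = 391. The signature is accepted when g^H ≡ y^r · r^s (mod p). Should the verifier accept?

Left side g^H mod p:
82^2 = 6724 ≡ 134
82^4 ≡ 134^2 = 17956 ≡ 163
82^8 ≡ 163^2 = 26569 ≡ 209
82^16 ≡ 209^2 = 43681 ≡ 187
82^32 ≡ 187^2 = 34969 ≡ 42
82^64 ≡ 42^2 = 1764 ≡ 446
82^128 ≡ 446^2 = 198916 ≡ 557
82^256 ≡ 557^2 = 310249 ≡ 519
288 = 256 + 32, so 82^288 ≡ 519·42 ≡ 51 (mod 659)
Right side y^r · r^s mod p:
258^2 = 66564 ≡ 5
258^4 ≡ 5^2 = 25
5 = 4 + 1, so 258^5 ≡ 25·258 ≡ 519 (mod 659)
5^2 = 25
5^4 ≡ 25^2 = 625
5^8 ≡ 625^2 = 390625 ≡ 497
5^16 ≡ 497^2 = 247009 ≡ 543
5^32 ≡ 543^2 = 294849 ≡ 276
5^64 ≡ 276^2 = 76176 ≡ 391
5^128 ≡ 391^2 = 152881 ≡ 652
5^256 ≡ 652^2 = 425104 ≡ 49
391 = 256 + 128 + 4 + 2 + 1, so 5^391 ≡ 49·652·625·25·5 ≡ 42 (mod 659)
519·42 = 21798 ≡ 51 (mod 659)
51 ≡ 51 (mod 659), so the signature is genuine.

accept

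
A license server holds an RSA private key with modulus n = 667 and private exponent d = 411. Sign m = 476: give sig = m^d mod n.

Squares mod 667: m^1≡476, m^2≡463, m^4≡262, m^8≡610, m^16≡581, m^32≡59, m^64≡146, m^128≡639, m^256≡117
411 = 256 + 128 + 16 + 8 + 2 + 1, so m^411 ≡ 117·639·581·610·463·476 ≡ 423 (mod 667)

423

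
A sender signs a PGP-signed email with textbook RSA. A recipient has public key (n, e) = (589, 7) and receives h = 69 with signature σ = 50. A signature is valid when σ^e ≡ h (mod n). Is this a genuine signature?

Squares mod 589: σ^1≡50, σ^2≡144, σ^4≡121
7 = 4 + 2 + 1, so σ^7 ≡ 121·144·50 ≡ 69 (mod 589)
σ^7 mod 589 = 69 matches h.

genuine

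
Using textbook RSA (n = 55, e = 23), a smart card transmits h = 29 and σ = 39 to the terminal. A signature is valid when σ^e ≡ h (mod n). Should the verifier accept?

Squares mod 55: σ^1≡39, σ^2≡36, σ^4≡31, σ^8≡26, σ^16≡16
23 = 16 + 4 + 2 + 1, so σ^23 ≡ 16·31·36·39 ≡ 29 (mod 55)
Since 29 equals the digest 29, verification succeeds.

accept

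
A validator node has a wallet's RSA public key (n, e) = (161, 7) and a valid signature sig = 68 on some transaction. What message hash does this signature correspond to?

68

Squares mod 161: sig^1≡68, sig^2≡116, sig^4≡93
7 = 4 + 2 + 1, so sig^7 ≡ 93·116·68 ≡ 68 (mod 161)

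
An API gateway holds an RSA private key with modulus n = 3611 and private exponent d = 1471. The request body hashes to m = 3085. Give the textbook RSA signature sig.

489

m^2 ≡ 3085^2 = 9517225 ≡ 2240
m^4 ≡ 2240^2 = 5017600 ≡ 1921
m^8 ≡ 1921^2 = 3690241 ≡ 3410
m^16 ≡ 3410^2 = 11628100 ≡ 680
m^32 ≡ 680^2 = 462400 ≡ 192
m^64 ≡ 192^2 = 36864 ≡ 754
m^128 ≡ 754^2 = 568516 ≡ 1589
m^256 ≡ 1589^2 = 2524921 ≡ 832
m^512 ≡ 832^2 = 692224 ≡ 2523
m^1024 ≡ 2523^2 = 6365529 ≡ 2947
1471 = 1024 + 256 + 128 + 32 + 16 + 8 + 4 + 2 + 1, so m^1471 ≡ 2947·832·1589·192·680·3410·1921·2240·3085 ≡ 489 (mod 3611)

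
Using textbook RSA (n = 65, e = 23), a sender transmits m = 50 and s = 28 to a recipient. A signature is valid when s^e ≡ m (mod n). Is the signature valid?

s^2 ≡ 28^2 = 784 ≡ 4
s^4 ≡ 4^2 = 16
s^8 ≡ 16^2 = 256 ≡ 61
s^16 ≡ 61^2 = 3721 ≡ 16
23 = 16 + 4 + 2 + 1, so s^23 ≡ 16·16·4·28 ≡ 7 (mod 65)
7 ≠ 50, so verification fails.

invalid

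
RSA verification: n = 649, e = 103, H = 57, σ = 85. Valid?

σ^2 ≡ 85^2 = 7225 ≡ 86
σ^4 ≡ 86^2 = 7396 ≡ 257
σ^8 ≡ 257^2 = 66049 ≡ 500
σ^16 ≡ 500^2 = 250000 ≡ 135
σ^32 ≡ 135^2 = 18225 ≡ 53
σ^64 ≡ 53^2 = 2809 ≡ 213
103 = 64 + 32 + 4 + 2 + 1, so σ^103 ≡ 213·53·257·86·85 ≡ 17 (mod 649)
The recovered value 17 does not match the digest 57.

no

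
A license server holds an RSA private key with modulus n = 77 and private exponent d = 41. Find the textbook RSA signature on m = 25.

Squares mod 77: m^1≡25, m^2≡9, m^4≡4, m^8≡16, m^16≡25, m^32≡9
41 = 32 + 8 + 1, so m^41 ≡ 9·16·25 ≡ 58 (mod 77)

58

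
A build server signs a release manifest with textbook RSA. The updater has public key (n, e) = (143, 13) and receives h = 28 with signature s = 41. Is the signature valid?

valid

s^2 ≡ 41^2 = 1681 ≡ 108
s^4 ≡ 108^2 = 11664 ≡ 81
s^8 ≡ 81^2 = 6561 ≡ 126
13 = 8 + 4 + 1, so s^13 ≡ 126·81·41 ≡ 28 (mod 143)
28 = h, so the signature checks out.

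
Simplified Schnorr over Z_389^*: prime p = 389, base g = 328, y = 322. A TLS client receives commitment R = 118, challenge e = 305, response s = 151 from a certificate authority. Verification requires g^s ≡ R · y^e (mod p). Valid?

no

g^s mod p:
328^2 = 107584 ≡ 220
328^4 ≡ 220^2 = 48400 ≡ 164
328^8 ≡ 164^2 = 26896 ≡ 55
328^16 ≡ 55^2 = 3025 ≡ 302
328^32 ≡ 302^2 = 91204 ≡ 178
328^64 ≡ 178^2 = 31684 ≡ 175
328^128 ≡ 175^2 = 30625 ≡ 283
151 = 128 + 16 + 4 + 2 + 1, so 328^151 ≡ 283·302·164·220·328 ≡ 377 (mod 389)
R · y^e mod p:
322^2 = 103684 ≡ 210
322^4 ≡ 210^2 = 44100 ≡ 143
322^8 ≡ 143^2 = 20449 ≡ 221
322^16 ≡ 221^2 = 48841 ≡ 216
322^32 ≡ 216^2 = 46656 ≡ 365
322^64 ≡ 365^2 = 133225 ≡ 187
322^128 ≡ 187^2 = 34969 ≡ 348
322^256 ≡ 348^2 = 121104 ≡ 125
305 = 256 + 32 + 16 + 1, so 322^305 ≡ 125·365·216·322 ≡ 99 (mod 389)
118·99 = 11682 ≡ 12 (mod 389)
377 ≠ 12; the check fails.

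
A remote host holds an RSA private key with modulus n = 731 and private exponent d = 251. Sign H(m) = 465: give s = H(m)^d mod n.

(H(m))^2 ≡ 465^2 = 216225 ≡ 580
(H(m))^4 ≡ 580^2 = 336400 ≡ 140
(H(m))^8 ≡ 140^2 = 19600 ≡ 594
(H(m))^16 ≡ 594^2 = 352836 ≡ 494
(H(m))^32 ≡ 494^2 = 244036 ≡ 613
(H(m))^64 ≡ 613^2 = 375769 ≡ 35
(H(m))^128 ≡ 35^2 = 1225 ≡ 494
251 = 128 + 64 + 32 + 16 + 8 + 2 + 1, so (H(m))^251 ≡ 494·35·613·494·594·580·465 ≡ 532 (mod 731)

532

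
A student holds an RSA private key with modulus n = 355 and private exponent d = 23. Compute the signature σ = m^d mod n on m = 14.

259

m^2 ≡ 14^2 = 196
m^4 ≡ 196^2 = 38416 ≡ 76
m^8 ≡ 76^2 = 5776 ≡ 96
m^16 ≡ 96^2 = 9216 ≡ 341
23 = 16 + 4 + 2 + 1, so m^23 ≡ 341·76·196·14 ≡ 259 (mod 355)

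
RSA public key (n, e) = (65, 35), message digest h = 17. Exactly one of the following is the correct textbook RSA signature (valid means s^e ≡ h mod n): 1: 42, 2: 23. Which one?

Candidate 1: 42^2 = 1764 ≡ 9; 42^4 ≡ 9^2 = 81 ≡ 16; 42^8 ≡ 16^2 = 256 ≡ 61; 42^16 ≡ 61^2 = 3721 ≡ 16; 42^32 ≡ 16^2 = 256 ≡ 61; 35 = 32 + 2 + 1, so 42^35 ≡ 61·9·42 ≡ 48 (mod 65)
Candidate 2: 23^2 = 529 ≡ 9; 23^4 ≡ 9^2 = 81 ≡ 16; 23^8 ≡ 16^2 = 256 ≡ 61; 23^16 ≡ 61^2 = 3721 ≡ 16; 23^32 ≡ 16^2 = 256 ≡ 61; 35 = 32 + 2 + 1, so 23^35 ≡ 61·9·23 ≡ 17 (mod 65)
  → matches h = 17

2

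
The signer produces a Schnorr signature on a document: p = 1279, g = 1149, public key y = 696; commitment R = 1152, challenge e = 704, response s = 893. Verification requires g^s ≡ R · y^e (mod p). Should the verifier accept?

reject

g^s mod p:
1149^2 = 1320201 ≡ 273
1149^4 ≡ 273^2 = 74529 ≡ 347
1149^8 ≡ 347^2 = 120409 ≡ 183
1149^16 ≡ 183^2 = 33489 ≡ 235
1149^32 ≡ 235^2 = 55225 ≡ 228
1149^64 ≡ 228^2 = 51984 ≡ 824
1149^128 ≡ 824^2 = 678976 ≡ 1106
1149^256 ≡ 1106^2 = 1223236 ≡ 512
1149^512 ≡ 512^2 = 262144 ≡ 1228
893 = 512 + 256 + 64 + 32 + 16 + 8 + 4 + 1, so 1149^893 ≡ 1228·512·824·228·235·183·347·1149 ≡ 119 (mod 1279)
R · y^e mod p:
696^2 = 484416 ≡ 954
696^4 ≡ 954^2 = 910116 ≡ 747
696^8 ≡ 747^2 = 558009 ≡ 365
696^16 ≡ 365^2 = 133225 ≡ 209
696^32 ≡ 209^2 = 43681 ≡ 195
696^64 ≡ 195^2 = 38025 ≡ 934
696^128 ≡ 934^2 = 872356 ≡ 78
696^256 ≡ 78^2 = 6084 ≡ 968
696^512 ≡ 968^2 = 937024 ≡ 796
704 = 512 + 128 + 64, so 696^704 ≡ 796·78·934 ≡ 332 (mod 1279)
1152·332 = 382464 ≡ 43 (mod 1279)
119 ≠ 43; the check fails.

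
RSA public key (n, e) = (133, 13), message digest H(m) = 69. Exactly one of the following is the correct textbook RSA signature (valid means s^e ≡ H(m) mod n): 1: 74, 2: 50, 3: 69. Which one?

Candidate 1: Squares mod 133: 74^1≡74, 74^2≡23, 74^4≡130, 74^8≡9; 13 = 8 + 4 + 1, so 74^13 ≡ 9·130·74 ≡ 130 (mod 133)
Candidate 2: Squares mod 133: 50^1≡50, 50^2≡106, 50^4≡64, 50^8≡106; 13 = 8 + 4 + 1, so 50^13 ≡ 106·64·50 ≡ 50 (mod 133)
Candidate 3: Squares mod 133: 69^1≡69, 69^2≡106, 69^4≡64, 69^8≡106; 13 = 8 + 4 + 1, so 69^13 ≡ 106·64·69 ≡ 69 (mod 133)
  → matches H(m) = 69

3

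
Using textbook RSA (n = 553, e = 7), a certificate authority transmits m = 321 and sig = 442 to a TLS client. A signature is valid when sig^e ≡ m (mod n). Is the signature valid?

invalid

Squares mod 553: sig^1≡442, sig^2≡155, sig^4≡246
7 = 4 + 2 + 1, so sig^7 ≡ 246·155·442 ≡ 232 (mod 553)
The recovered value 232 does not match the digest 321.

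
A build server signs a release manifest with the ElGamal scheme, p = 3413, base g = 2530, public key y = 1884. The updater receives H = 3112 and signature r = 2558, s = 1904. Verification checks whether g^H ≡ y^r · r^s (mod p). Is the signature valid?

valid

Left side g^H mod p:
Squares mod 3413: 2530^1≡2530, 2530^2≡1525, 2530^4≡1372, 2530^8≡1821, 2530^16≡2018, 2530^32≡615, 2530^64≡2795, 2530^128≡3081, 2530^256≡1008, 2530^512≡2403, 2530^1024≡3026, 2530^2048≡3010
3112 = 2048 + 1024 + 32 + 8, so 2530^3112 ≡ 3010·3026·615·1821 ≡ 3307 (mod 3413)
Right side y^r · r^s mod p:
Squares mod 3413: 1884^1≡1884, 1884^2≡3349, 1884^4≡683, 1884^8≡2321, 1884^16≡1327, 1884^32≡3234, 1884^64≡1324, 1884^128≡2107, 1884^256≡2549, 1884^512≡2462, 1884^1024≡3369, 1884^2048≡1936
2558 = 2048 + 256 + 128 + 64 + 32 + 16 + 8 + 4 + 2, so 1884^2558 ≡ 1936·2549·2107·1324·3234·1327·2321·683·3349 ≡ 2317 (mod 3413)
Squares mod 3413: 2558^1≡2558, 2558^2≡643, 2558^4≡476, 2558^8≡1318, 2558^16≡3320, 2558^32≡1823, 2558^64≡2480, 2558^128≡174, 2558^256≡2972, 2558^512≡3353, 2558^1024≡187
1904 = 1024 + 512 + 256 + 64 + 32 + 16, so 2558^1904 ≡ 187·3353·2972·2480·1823·3320 ≡ 1663 (mod 3413)
2317·1663 = 3853171 ≡ 3307 (mod 3413)
3307 ≡ 3307 (mod 3413), so the signature is genuine.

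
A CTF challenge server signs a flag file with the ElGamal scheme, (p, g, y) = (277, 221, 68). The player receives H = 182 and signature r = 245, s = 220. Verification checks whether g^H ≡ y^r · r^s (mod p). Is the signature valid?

invalid

Left side g^H mod p:
Squares mod 277: 221^1≡221, 221^2≡89, 221^4≡165, 221^8≡79, 221^16≡147, 221^32≡3, 221^64≡9, 221^128≡81
182 = 128 + 32 + 16 + 4 + 2, so 221^182 ≡ 81·3·147·165·89 ≡ 229 (mod 277)
Right side y^r · r^s mod p:
Squares mod 277: 68^1≡68, 68^2≡192, 68^4≡23, 68^8≡252, 68^16≡71, 68^32≡55, 68^64≡255, 68^128≡207
245 = 128 + 64 + 32 + 16 + 4 + 1, so 68^245 ≡ 207·255·55·71·23·68 ≡ 107 (mod 277)
Squares mod 277: 245^1≡245, 245^2≡193, 245^4≡131, 245^8≡264, 245^16≡169, 245^32≡30, 245^64≡69, 245^128≡52
220 = 128 + 64 + 16 + 8 + 4, so 245^220 ≡ 52·69·169·264·131 ≡ 52 (mod 277)
107·52 = 5564 ≡ 24 (mod 277)
229 ≠ 24, so verification fails.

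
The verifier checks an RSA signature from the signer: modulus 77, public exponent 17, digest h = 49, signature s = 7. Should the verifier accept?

s^2 ≡ 7^2 = 49
s^4 ≡ 49^2 = 2401 ≡ 14
s^8 ≡ 14^2 = 196 ≡ 42
s^16 ≡ 42^2 = 1764 ≡ 70
17 = 16 + 1, so s^17 ≡ 70·7 ≡ 28 (mod 77)
s^17 mod 77 = 28, but h = 49.

reject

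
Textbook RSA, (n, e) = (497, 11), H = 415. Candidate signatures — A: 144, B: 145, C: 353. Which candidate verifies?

A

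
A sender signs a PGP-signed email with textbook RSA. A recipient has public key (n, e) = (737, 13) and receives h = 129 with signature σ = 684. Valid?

σ^2 ≡ 684^2 = 467856 ≡ 598
σ^4 ≡ 598^2 = 357604 ≡ 159
σ^8 ≡ 159^2 = 25281 ≡ 223
13 = 8 + 4 + 1, so σ^13 ≡ 223·159·684 ≡ 129 (mod 737)
Since 129 equals the digest 129, verification succeeds.

yes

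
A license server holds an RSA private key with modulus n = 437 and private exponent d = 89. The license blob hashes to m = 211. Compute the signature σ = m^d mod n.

Squares mod 437: m^1≡211, m^2≡384, m^4≡187, m^8≡9, m^16≡81, m^32≡6, m^64≡36
89 = 64 + 16 + 8 + 1, so m^89 ≡ 36·81·9·211 ≡ 257 (mod 437)

257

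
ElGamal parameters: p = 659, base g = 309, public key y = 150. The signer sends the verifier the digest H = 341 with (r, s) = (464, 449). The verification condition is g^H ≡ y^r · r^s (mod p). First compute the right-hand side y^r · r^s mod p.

233

150^2 = 22500 ≡ 94
150^4 ≡ 94^2 = 8836 ≡ 269
150^8 ≡ 269^2 = 72361 ≡ 530
150^16 ≡ 530^2 = 280900 ≡ 166
150^32 ≡ 166^2 = 27556 ≡ 537
150^64 ≡ 537^2 = 288369 ≡ 386
150^128 ≡ 386^2 = 148996 ≡ 62
150^256 ≡ 62^2 = 3844 ≡ 549
464 = 256 + 128 + 64 + 16, so 150^464 ≡ 549·62·386·166 ≡ 396 (mod 659)
464^2 = 215296 ≡ 462
464^4 ≡ 462^2 = 213444 ≡ 587
464^8 ≡ 587^2 = 344569 ≡ 571
464^16 ≡ 571^2 = 326041 ≡ 495
464^32 ≡ 495^2 = 245025 ≡ 536
464^64 ≡ 536^2 = 287296 ≡ 631
464^128 ≡ 631^2 = 398161 ≡ 125
464^256 ≡ 125^2 = 15625 ≡ 468
449 = 256 + 128 + 64 + 1, so 464^449 ≡ 468·125·631·464 ≡ 608 (mod 659)
y^r · r^s ≡ 396·608 = 240768 ≡ 233 (mod 659)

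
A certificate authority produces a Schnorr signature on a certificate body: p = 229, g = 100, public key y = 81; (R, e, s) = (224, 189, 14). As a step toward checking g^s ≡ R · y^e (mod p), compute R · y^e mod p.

81^2 = 6561 ≡ 149
81^4 ≡ 149^2 = 22201 ≡ 217
81^8 ≡ 217^2 = 47089 ≡ 144
81^16 ≡ 144^2 = 20736 ≡ 126
81^32 ≡ 126^2 = 15876 ≡ 75
81^64 ≡ 75^2 = 5625 ≡ 129
81^128 ≡ 129^2 = 16641 ≡ 153
189 = 128 + 32 + 16 + 8 + 4 + 1, so 81^189 ≡ 153·75·126·144·217·81 ≡ 225 (mod 229)
R · y^e ≡ 224·225 = 50400 ≡ 20 (mod 229)

20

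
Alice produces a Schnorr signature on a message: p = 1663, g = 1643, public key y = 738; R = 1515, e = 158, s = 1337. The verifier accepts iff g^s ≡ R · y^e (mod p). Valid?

yes

g^s mod p:
1643^2 = 2699449 ≡ 400
1643^4 ≡ 400^2 = 160000 ≡ 352
1643^8 ≡ 352^2 = 123904 ≡ 842
1643^16 ≡ 842^2 = 708964 ≡ 526
1643^32 ≡ 526^2 = 276676 ≡ 618
1643^64 ≡ 618^2 = 381924 ≡ 1097
1643^128 ≡ 1097^2 = 1203409 ≡ 1060
1643^256 ≡ 1060^2 = 1123600 ≡ 1075
1643^512 ≡ 1075^2 = 1155625 ≡ 1503
1643^1024 ≡ 1503^2 = 2259009 ≡ 655
1337 = 1024 + 256 + 32 + 16 + 8 + 1, so 1643^1337 ≡ 655·1075·618·526·842·1643 ≡ 240 (mod 1663)
R · y^e mod p:
738^2 = 544644 ≡ 843
738^4 ≡ 843^2 = 710649 ≡ 548
738^8 ≡ 548^2 = 300304 ≡ 964
738^16 ≡ 964^2 = 929296 ≡ 1342
738^32 ≡ 1342^2 = 1800964 ≡ 1598
738^64 ≡ 1598^2 = 2553604 ≡ 899
738^128 ≡ 899^2 = 808201 ≡ 1646
158 = 128 + 16 + 8 + 4 + 2, so 738^158 ≡ 1646·1342·964·548·843 ≡ 313 (mod 1663)
1515·313 = 474195 ≡ 240 (mod 1663)
240 ≡ 240 (mod 1663); signature holds.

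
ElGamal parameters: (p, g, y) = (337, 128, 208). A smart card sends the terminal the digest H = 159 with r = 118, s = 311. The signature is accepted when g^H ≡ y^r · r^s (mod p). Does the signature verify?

Left side g^H mod p:
128^2 = 16384 ≡ 208
128^4 ≡ 208^2 = 43264 ≡ 128
128^8 ≡ 128^2 = 16384 ≡ 208
128^16 ≡ 208^2 = 43264 ≡ 128
128^32 ≡ 128^2 = 16384 ≡ 208
128^64 ≡ 208^2 = 43264 ≡ 128
128^128 ≡ 128^2 = 16384 ≡ 208
159 = 128 + 16 + 8 + 4 + 2 + 1, so 128^159 ≡ 208·128·208·128·208·128 ≡ 1 (mod 337)
Right side y^r · r^s mod p:
208^2 = 43264 ≡ 128
208^4 ≡ 128^2 = 16384 ≡ 208
208^8 ≡ 208^2 = 43264 ≡ 128
208^16 ≡ 128^2 = 16384 ≡ 208
208^32 ≡ 208^2 = 43264 ≡ 128
208^64 ≡ 128^2 = 16384 ≡ 208
118 = 64 + 32 + 16 + 4 + 2, so 208^118 ≡ 208·128·208·208·128 ≡ 208 (mod 337)
118^2 = 13924 ≡ 107
118^4 ≡ 107^2 = 11449 ≡ 328
118^8 ≡ 328^2 = 107584 ≡ 81
118^16 ≡ 81^2 = 6561 ≡ 158
118^32 ≡ 158^2 = 24964 ≡ 26
118^64 ≡ 26^2 = 676 ≡ 2
118^128 ≡ 2^2 = 4
118^256 ≡ 4^2 = 16
311 = 256 + 32 + 16 + 4 + 2 + 1, so 118^311 ≡ 16·26·158·328·107·118 ≡ 166 (mod 337)
208·166 = 34528 ≡ 154 (mod 337)
1 ≠ 154, so verification fails.

does not verify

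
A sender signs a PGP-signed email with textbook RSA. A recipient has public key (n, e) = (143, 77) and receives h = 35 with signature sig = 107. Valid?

sig^2 ≡ 107^2 = 11449 ≡ 9
sig^4 ≡ 9^2 = 81
sig^8 ≡ 81^2 = 6561 ≡ 126
sig^16 ≡ 126^2 = 15876 ≡ 3
sig^32 ≡ 3^2 = 9
sig^64 ≡ 9^2 = 81
77 = 64 + 8 + 4 + 1, so sig^77 ≡ 81·126·81·107 ≡ 35 (mod 143)
35 = h, so the signature checks out.

yes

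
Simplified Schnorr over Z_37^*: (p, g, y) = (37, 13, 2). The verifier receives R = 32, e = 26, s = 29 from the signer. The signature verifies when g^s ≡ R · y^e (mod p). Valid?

g^s mod p:
13^2 = 169 ≡ 21
13^4 ≡ 21^2 = 441 ≡ 34
13^8 ≡ 34^2 = 1156 ≡ 9
13^16 ≡ 9^2 = 81 ≡ 7
29 = 16 + 8 + 4 + 1, so 13^29 ≡ 7·9·34·13 ≡ 22 (mod 37)
R · y^e mod p:
2^2 = 4
2^4 ≡ 4^2 = 16
2^8 ≡ 16^2 = 256 ≡ 34
2^16 ≡ 34^2 = 1156 ≡ 9
26 = 16 + 8 + 2, so 2^26 ≡ 9·34·4 ≡ 3 (mod 37)
32·3 = 96 ≡ 22 (mod 37)
22 ≡ 22 (mod 37); signature holds.

yes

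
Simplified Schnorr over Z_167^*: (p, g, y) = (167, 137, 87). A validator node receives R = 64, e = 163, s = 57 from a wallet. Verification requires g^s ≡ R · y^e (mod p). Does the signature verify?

does not verify

g^s mod p:
137^57 mod 167 = 72
R · y^e mod p:
87^163 mod 167 = 38
64·38 = 2432 ≡ 94 (mod 167)
72 ≠ 94; the check fails.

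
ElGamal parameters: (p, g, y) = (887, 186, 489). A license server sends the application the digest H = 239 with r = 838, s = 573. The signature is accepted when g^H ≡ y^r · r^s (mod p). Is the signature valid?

valid

Left side g^H mod p:
186^2 = 34596 ≡ 3
186^4 ≡ 3^2 = 9
186^8 ≡ 9^2 = 81
186^16 ≡ 81^2 = 6561 ≡ 352
186^32 ≡ 352^2 = 123904 ≡ 611
186^64 ≡ 611^2 = 373321 ≡ 781
186^128 ≡ 781^2 = 609961 ≡ 592
239 = 128 + 64 + 32 + 8 + 4 + 2 + 1, so 186^239 ≡ 592·781·611·81·9·3·186 ≡ 849 (mod 887)
Right side y^r · r^s mod p:
489^2 = 239121 ≡ 518
489^4 ≡ 518^2 = 268324 ≡ 450
489^8 ≡ 450^2 = 202500 ≡ 264
489^16 ≡ 264^2 = 69696 ≡ 510
489^32 ≡ 510^2 = 260100 ≡ 209
489^64 ≡ 209^2 = 43681 ≡ 218
489^128 ≡ 218^2 = 47524 ≡ 513
489^256 ≡ 513^2 = 263169 ≡ 617
489^512 ≡ 617^2 = 380689 ≡ 166
838 = 512 + 256 + 64 + 4 + 2, so 489^838 ≡ 166·617·218·450·518 ≡ 751 (mod 887)
838^2 = 702244 ≡ 627
838^4 ≡ 627^2 = 393129 ≡ 188
838^8 ≡ 188^2 = 35344 ≡ 751
838^16 ≡ 751^2 = 564001 ≡ 756
838^32 ≡ 756^2 = 571536 ≡ 308
838^64 ≡ 308^2 = 94864 ≡ 842
838^128 ≡ 842^2 = 708964 ≡ 251
838^256 ≡ 251^2 = 63001 ≡ 24
838^512 ≡ 24^2 = 576
573 = 512 + 32 + 16 + 8 + 4 + 1, so 838^573 ≡ 576·308·756·751·188·838 ≡ 509 (mod 887)
751·509 = 382259 ≡ 849 (mod 887)
849 ≡ 849 (mod 887), so the signature is genuine.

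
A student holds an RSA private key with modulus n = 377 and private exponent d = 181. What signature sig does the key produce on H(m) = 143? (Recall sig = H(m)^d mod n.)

247

Squares mod 377: (H(m))^1≡143, (H(m))^2≡91, (H(m))^4≡364, (H(m))^8≡169, (H(m))^16≡286, (H(m))^32≡364, (H(m))^64≡169, (H(m))^128≡286
181 = 128 + 32 + 16 + 4 + 1, so (H(m))^181 ≡ 286·364·286·364·143 ≡ 247 (mod 377)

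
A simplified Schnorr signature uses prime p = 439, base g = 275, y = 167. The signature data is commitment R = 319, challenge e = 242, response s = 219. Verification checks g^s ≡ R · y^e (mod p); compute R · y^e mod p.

1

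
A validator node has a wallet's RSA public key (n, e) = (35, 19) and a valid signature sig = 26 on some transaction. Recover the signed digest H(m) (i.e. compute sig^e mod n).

sig^2 ≡ 26^2 = 676 ≡ 11
sig^4 ≡ 11^2 = 121 ≡ 16
sig^8 ≡ 16^2 = 256 ≡ 11
sig^16 ≡ 11^2 = 121 ≡ 16
19 = 16 + 2 + 1, so sig^19 ≡ 16·11·26 ≡ 26 (mod 35)

26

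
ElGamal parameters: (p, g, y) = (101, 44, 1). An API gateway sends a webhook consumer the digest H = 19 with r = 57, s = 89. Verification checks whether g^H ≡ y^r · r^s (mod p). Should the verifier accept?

accept

Left side g^H mod p:
44^2 = 1936 ≡ 17
44^4 ≡ 17^2 = 289 ≡ 87
44^8 ≡ 87^2 = 7569 ≡ 95
44^16 ≡ 95^2 = 9025 ≡ 36
19 = 16 + 2 + 1, so 44^19 ≡ 36·17·44 ≡ 62 (mod 101)
Right side y^r · r^s mod p:
1^2 = 1
1^4 ≡ 1^2 = 1
1^8 ≡ 1^2 = 1
1^16 ≡ 1^2 = 1
1^32 ≡ 1^2 = 1
57 = 32 + 16 + 8 + 1, so 1^57 ≡ 1·1·1·1 ≡ 1 (mod 101)
57^2 = 3249 ≡ 17
57^4 ≡ 17^2 = 289 ≡ 87
57^8 ≡ 87^2 = 7569 ≡ 95
57^16 ≡ 95^2 = 9025 ≡ 36
57^32 ≡ 36^2 = 1296 ≡ 84
57^64 ≡ 84^2 = 7056 ≡ 87
89 = 64 + 16 + 8 + 1, so 57^89 ≡ 87·36·95·57 ≡ 62 (mod 101)
1·62 = 62 ≡ 62 (mod 101)
62 ≡ 62 (mod 101), so the signature is genuine.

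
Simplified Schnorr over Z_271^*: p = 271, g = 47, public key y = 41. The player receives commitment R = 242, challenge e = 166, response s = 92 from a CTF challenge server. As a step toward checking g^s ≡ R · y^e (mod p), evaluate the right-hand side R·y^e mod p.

41

41^2 = 1681 ≡ 55
41^4 ≡ 55^2 = 3025 ≡ 44
41^8 ≡ 44^2 = 1936 ≡ 39
41^16 ≡ 39^2 = 1521 ≡ 166
41^32 ≡ 166^2 = 27556 ≡ 185
41^64 ≡ 185^2 = 34225 ≡ 79
41^128 ≡ 79^2 = 6241 ≡ 8
166 = 128 + 32 + 4 + 2, so 41^166 ≡ 8·185·44·55 ≡ 64 (mod 271)
R · y^e ≡ 242·64 = 15488 ≡ 41 (mod 271)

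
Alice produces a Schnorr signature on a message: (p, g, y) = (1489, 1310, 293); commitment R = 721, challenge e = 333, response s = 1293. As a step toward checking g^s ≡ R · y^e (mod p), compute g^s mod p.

Squares mod 1489: 1310^1≡1310, 1310^2≡772, 1310^4≡384, 1310^8≡45, 1310^16≡536, 1310^32≡1408, 1310^64≡605, 1310^128≡1220, 1310^256≡889, 1310^512≡1151, 1310^1024≡1080
1293 = 1024 + 256 + 8 + 4 + 1, so 1310^1293 ≡ 1080·889·45·384·1310 ≡ 574 (mod 1489)

574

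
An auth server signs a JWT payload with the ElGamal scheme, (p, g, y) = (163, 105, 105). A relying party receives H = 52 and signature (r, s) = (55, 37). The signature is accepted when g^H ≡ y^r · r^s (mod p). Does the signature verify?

Left side g^H mod p:
105^2 = 11025 ≡ 104
105^4 ≡ 104^2 = 10816 ≡ 58
105^8 ≡ 58^2 = 3364 ≡ 104
105^16 ≡ 104^2 = 10816 ≡ 58
105^32 ≡ 58^2 = 3364 ≡ 104
52 = 32 + 16 + 4, so 105^52 ≡ 104·58·58 ≡ 58 (mod 163)
Right side y^r · r^s mod p:
105^2 = 11025 ≡ 104
105^4 ≡ 104^2 = 10816 ≡ 58
105^8 ≡ 58^2 = 3364 ≡ 104
105^16 ≡ 104^2 = 10816 ≡ 58
105^32 ≡ 58^2 = 3364 ≡ 104
55 = 32 + 16 + 4 + 2 + 1, so 105^55 ≡ 104·58·58·104·105 ≡ 105 (mod 163)
55^2 = 3025 ≡ 91
55^4 ≡ 91^2 = 8281 ≡ 131
55^8 ≡ 131^2 = 17161 ≡ 46
55^16 ≡ 46^2 = 2116 ≡ 160
55^32 ≡ 160^2 = 25600 ≡ 9
37 = 32 + 4 + 1, so 55^37 ≡ 9·131·55 ≡ 134 (mod 163)
105·134 = 14070 ≡ 52 (mod 163)
58 ≠ 52, so verification fails.

does not verify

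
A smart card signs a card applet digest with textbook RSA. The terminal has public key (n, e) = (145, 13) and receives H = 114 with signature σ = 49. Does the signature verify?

Squares mod 145: σ^1≡49, σ^2≡81, σ^4≡36, σ^8≡136
13 = 8 + 4 + 1, so σ^13 ≡ 136·36·49 ≡ 74 (mod 145)
The recovered value 74 does not match the digest 114.

does not verify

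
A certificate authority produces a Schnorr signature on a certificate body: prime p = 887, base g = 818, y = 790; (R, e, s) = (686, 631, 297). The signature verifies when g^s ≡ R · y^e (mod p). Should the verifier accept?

accept

g^s mod p:
818^2 = 669124 ≡ 326
818^4 ≡ 326^2 = 106276 ≡ 723
818^8 ≡ 723^2 = 522729 ≡ 286
818^16 ≡ 286^2 = 81796 ≡ 192
818^32 ≡ 192^2 = 36864 ≡ 497
818^64 ≡ 497^2 = 247009 ≡ 423
818^128 ≡ 423^2 = 178929 ≡ 642
818^256 ≡ 642^2 = 412164 ≡ 596
297 = 256 + 32 + 8 + 1, so 818^297 ≡ 596·497·286·818 ≡ 363 (mod 887)
R · y^e mod p:
790^2 = 624100 ≡ 539
790^4 ≡ 539^2 = 290521 ≡ 472
790^8 ≡ 472^2 = 222784 ≡ 147
790^16 ≡ 147^2 = 21609 ≡ 321
790^32 ≡ 321^2 = 103041 ≡ 149
790^64 ≡ 149^2 = 22201 ≡ 26
790^128 ≡ 26^2 = 676
790^256 ≡ 676^2 = 456976 ≡ 171
790^512 ≡ 171^2 = 29241 ≡ 857
631 = 512 + 64 + 32 + 16 + 4 + 2 + 1, so 790^631 ≡ 857·26·149·321·472·539·790 ≡ 819 (mod 887)
686·819 = 561834 ≡ 363 (mod 887)
363 ≡ 363 (mod 887); signature holds.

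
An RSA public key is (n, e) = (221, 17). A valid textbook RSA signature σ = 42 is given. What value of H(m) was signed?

σ^2 ≡ 42^2 = 1764 ≡ 217
σ^4 ≡ 217^2 = 47089 ≡ 16
σ^8 ≡ 16^2 = 256 ≡ 35
σ^16 ≡ 35^2 = 1225 ≡ 120
17 = 16 + 1, so σ^17 ≡ 120·42 ≡ 178 (mod 221)

178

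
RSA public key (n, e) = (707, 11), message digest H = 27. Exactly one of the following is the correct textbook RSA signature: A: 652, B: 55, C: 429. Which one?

B

Candidate A: Squares mod 707: 652^1≡652, 652^2≡197, 652^4≡631, 652^8≡120; 11 = 8 + 2 + 1, so 652^11 ≡ 120·197·652 ≡ 680 (mod 707)
Candidate B: Squares mod 707: 55^1≡55, 55^2≡197, 55^4≡631, 55^8≡120; 11 = 8 + 2 + 1, so 55^11 ≡ 120·197·55 ≡ 27 (mod 707)
  → matches H = 27
Candidate C: Squares mod 707: 429^1≡429, 429^2≡221, 429^4≡58, 429^8≡536; 11 = 8 + 2 + 1, so 429^11 ≡ 536·221·429 ≡ 585 (mod 707)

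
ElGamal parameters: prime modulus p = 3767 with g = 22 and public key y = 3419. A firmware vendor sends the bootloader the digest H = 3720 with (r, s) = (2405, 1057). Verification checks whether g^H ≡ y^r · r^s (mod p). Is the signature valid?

Left side g^H mod p:
22^2 = 484
22^4 ≡ 484^2 = 234256 ≡ 702
22^8 ≡ 702^2 = 492804 ≡ 3094
22^16 ≡ 3094^2 = 9572836 ≡ 889
22^32 ≡ 889^2 = 790321 ≡ 3018
22^64 ≡ 3018^2 = 9108324 ≡ 3485
22^128 ≡ 3485^2 = 12145225 ≡ 417
22^256 ≡ 417^2 = 173889 ≡ 607
22^512 ≡ 607^2 = 368449 ≡ 3050
22^1024 ≡ 3050^2 = 9302500 ≡ 1777
22^2048 ≡ 1777^2 = 3157729 ≡ 983
3720 = 2048 + 1024 + 512 + 128 + 8, so 22^3720 ≡ 983·1777·3050·417·3094 ≡ 3390 (mod 3767)
Right side y^r · r^s mod p:
3419^2 = 11689561 ≡ 560
3419^4 ≡ 560^2 = 313600 ≡ 939
3419^8 ≡ 939^2 = 881721 ≡ 243
3419^16 ≡ 243^2 = 59049 ≡ 2544
3419^32 ≡ 2544^2 = 6471936 ≡ 230
3419^64 ≡ 230^2 = 52900 ≡ 162
3419^128 ≡ 162^2 = 26244 ≡ 3642
3419^256 ≡ 3642^2 = 13264164 ≡ 557
3419^512 ≡ 557^2 = 310249 ≡ 1355
3419^1024 ≡ 1355^2 = 1836025 ≡ 1496
3419^2048 ≡ 1496^2 = 2238016 ≡ 418
2405 = 2048 + 256 + 64 + 32 + 4 + 1, so 3419^2405 ≡ 418·557·162·230·939·3419 ≡ 1284 (mod 3767)
2405^2 = 5784025 ≡ 1680
2405^4 ≡ 1680^2 = 2822400 ≡ 917
2405^8 ≡ 917^2 = 840889 ≡ 848
2405^16 ≡ 848^2 = 719104 ≡ 3374
2405^32 ≡ 3374^2 = 11383876 ≡ 2
2405^64 ≡ 2^2 = 4
2405^128 ≡ 4^2 = 16
2405^256 ≡ 16^2 = 256
2405^512 ≡ 256^2 = 65536 ≡ 1497
2405^1024 ≡ 1497^2 = 2241009 ≡ 3411
1057 = 1024 + 32 + 1, so 2405^1057 ≡ 3411·2·2405 ≡ 1625 (mod 3767)
1284·1625 = 2086500 ≡ 3349 (mod 3767)
3390 ≠ 3349, so verification fails.

invalid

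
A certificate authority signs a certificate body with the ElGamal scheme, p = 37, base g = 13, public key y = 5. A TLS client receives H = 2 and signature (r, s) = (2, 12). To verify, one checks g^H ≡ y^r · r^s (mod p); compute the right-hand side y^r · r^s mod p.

Squares mod 37: 5^1≡5, 5^2≡25
5^2 ≡ 25 (mod 37)
Squares mod 37: 2^1≡2, 2^2≡4, 2^4≡16, 2^8≡34
12 = 8 + 4, so 2^12 ≡ 34·16 ≡ 26 (mod 37)
y^r · r^s ≡ 25·26 = 650 ≡ 21 (mod 37)

21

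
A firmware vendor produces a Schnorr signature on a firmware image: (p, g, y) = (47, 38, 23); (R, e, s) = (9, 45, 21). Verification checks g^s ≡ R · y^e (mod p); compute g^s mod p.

38^2 = 1444 ≡ 34
38^4 ≡ 34^2 = 1156 ≡ 28
38^8 ≡ 28^2 = 784 ≡ 32
38^16 ≡ 32^2 = 1024 ≡ 37
21 = 16 + 4 + 1, so 38^21 ≡ 37·28·38 ≡ 29 (mod 47)

29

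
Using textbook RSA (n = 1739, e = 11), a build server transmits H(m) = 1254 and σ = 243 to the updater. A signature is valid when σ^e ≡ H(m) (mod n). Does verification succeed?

fails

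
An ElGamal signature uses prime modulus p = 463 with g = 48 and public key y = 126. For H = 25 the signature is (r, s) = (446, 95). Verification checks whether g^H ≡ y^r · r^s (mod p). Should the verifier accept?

reject

Left side g^H mod p:
Squares mod 463: 48^1≡48, 48^2≡452, 48^4≡121, 48^8≡288, 48^16≡67
25 = 16 + 8 + 1, so 48^25 ≡ 67·288·48 ≡ 208 (mod 463)
Right side y^r · r^s mod p:
Squares mod 463: 126^1≡126, 126^2≡134, 126^4≡362, 126^8≡15, 126^16≡225, 126^32≡158, 126^64≡425, 126^128≡55, 126^256≡247
446 = 256 + 128 + 32 + 16 + 8 + 4 + 2, so 126^446 ≡ 247·55·158·225·15·362·134 ≡ 356 (mod 463)
Squares mod 463: 446^1≡446, 446^2≡289, 446^4≡181, 446^8≡351, 446^16≡43, 446^32≡460, 446^64≡9
95 = 64 + 16 + 8 + 4 + 2 + 1, so 446^95 ≡ 9·43·351·181·289·446 ≡ 165 (mod 463)
356·165 = 58740 ≡ 402 (mod 463)
208 ≠ 402, so verification fails.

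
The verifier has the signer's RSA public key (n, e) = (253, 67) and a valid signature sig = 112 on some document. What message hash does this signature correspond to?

sig^2 ≡ 112^2 = 12544 ≡ 147
sig^4 ≡ 147^2 = 21609 ≡ 104
sig^8 ≡ 104^2 = 10816 ≡ 190
sig^16 ≡ 190^2 = 36100 ≡ 174
sig^32 ≡ 174^2 = 30276 ≡ 169
sig^64 ≡ 169^2 = 28561 ≡ 225
67 = 64 + 2 + 1, so sig^67 ≡ 225·147·112 ≡ 227 (mod 253)

227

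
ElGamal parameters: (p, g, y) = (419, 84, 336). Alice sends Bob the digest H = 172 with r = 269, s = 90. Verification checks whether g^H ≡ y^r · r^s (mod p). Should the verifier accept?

reject

Left side g^H mod p:
84^2 = 7056 ≡ 352
84^4 ≡ 352^2 = 123904 ≡ 299
84^8 ≡ 299^2 = 89401 ≡ 154
84^16 ≡ 154^2 = 23716 ≡ 252
84^32 ≡ 252^2 = 63504 ≡ 235
84^64 ≡ 235^2 = 55225 ≡ 336
84^128 ≡ 336^2 = 112896 ≡ 185
172 = 128 + 32 + 8 + 4, so 84^172 ≡ 185·235·154·299 ≡ 254 (mod 419)
Right side y^r · r^s mod p:
336^2 = 112896 ≡ 185
336^4 ≡ 185^2 = 34225 ≡ 286
336^8 ≡ 286^2 = 81796 ≡ 91
336^16 ≡ 91^2 = 8281 ≡ 320
336^32 ≡ 320^2 = 102400 ≡ 164
336^64 ≡ 164^2 = 26896 ≡ 80
336^128 ≡ 80^2 = 6400 ≡ 115
336^256 ≡ 115^2 = 13225 ≡ 236
269 = 256 + 8 + 4 + 1, so 336^269 ≡ 236·91·286·336 ≡ 12 (mod 419)
269^2 = 72361 ≡ 293
269^4 ≡ 293^2 = 85849 ≡ 373
269^8 ≡ 373^2 = 139129 ≡ 21
269^16 ≡ 21^2 = 441 ≡ 22
269^32 ≡ 22^2 = 484 ≡ 65
269^64 ≡ 65^2 = 4225 ≡ 35
90 = 64 + 16 + 8 + 2, so 269^90 ≡ 35·22·21·293 ≡ 177 (mod 419)
12·177 = 2124 ≡ 29 (mod 419)
254 ≠ 29, so verification fails.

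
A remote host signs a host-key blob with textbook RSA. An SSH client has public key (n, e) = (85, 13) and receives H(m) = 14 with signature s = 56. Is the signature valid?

s^2 ≡ 56^2 = 3136 ≡ 76
s^4 ≡ 76^2 = 5776 ≡ 81
s^8 ≡ 81^2 = 6561 ≡ 16
13 = 8 + 4 + 1, so s^13 ≡ 16·81·56 ≡ 71 (mod 85)
71 ≠ 14, so verification fails.

invalid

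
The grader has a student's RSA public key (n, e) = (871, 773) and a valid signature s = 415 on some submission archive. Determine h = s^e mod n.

s^773 mod 871 = 532

532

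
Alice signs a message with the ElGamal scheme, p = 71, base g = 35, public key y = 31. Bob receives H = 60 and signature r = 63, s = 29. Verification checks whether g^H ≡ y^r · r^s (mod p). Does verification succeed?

Left side g^H mod p:
35^60 mod 71 = 30
Right side y^r · r^s mod p:
31^63 mod 71 = 66
63^29 mod 71 = 65
66·65 = 4290 ≡ 30 (mod 71)
30 ≡ 30 (mod 71), so the signature is genuine.

passes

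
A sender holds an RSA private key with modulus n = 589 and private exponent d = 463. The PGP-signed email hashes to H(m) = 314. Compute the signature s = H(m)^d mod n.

Squares mod 589: (H(m))^1≡314, (H(m))^2≡233, (H(m))^4≡101, (H(m))^8≡188, (H(m))^16≡4, (H(m))^32≡16, (H(m))^64≡256, (H(m))^128≡157, (H(m))^256≡500
463 = 256 + 128 + 64 + 8 + 4 + 2 + 1, so (H(m))^463 ≡ 500·157·256·188·101·233·314 ≡ 374 (mod 589)

374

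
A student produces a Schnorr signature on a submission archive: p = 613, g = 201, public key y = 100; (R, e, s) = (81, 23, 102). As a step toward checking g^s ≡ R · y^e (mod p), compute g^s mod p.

1

201^2 = 40401 ≡ 556
201^4 ≡ 556^2 = 309136 ≡ 184
201^8 ≡ 184^2 = 33856 ≡ 141
201^16 ≡ 141^2 = 19881 ≡ 265
201^32 ≡ 265^2 = 70225 ≡ 343
201^64 ≡ 343^2 = 117649 ≡ 566
102 = 64 + 32 + 4 + 2, so 201^102 ≡ 566·343·184·556 ≡ 1 (mod 613)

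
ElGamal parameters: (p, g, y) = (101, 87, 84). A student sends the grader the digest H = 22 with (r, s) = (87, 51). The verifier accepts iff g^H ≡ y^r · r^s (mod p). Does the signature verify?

verifies

Left side g^H mod p:
87^2 = 7569 ≡ 95
87^4 ≡ 95^2 = 9025 ≡ 36
87^8 ≡ 36^2 = 1296 ≡ 84
87^16 ≡ 84^2 = 7056 ≡ 87
22 = 16 + 4 + 2, so 87^22 ≡ 87·36·95 ≡ 95 (mod 101)
Right side y^r · r^s mod p:
84^2 = 7056 ≡ 87
84^4 ≡ 87^2 = 7569 ≡ 95
84^8 ≡ 95^2 = 9025 ≡ 36
84^16 ≡ 36^2 = 1296 ≡ 84
84^32 ≡ 84^2 = 7056 ≡ 87
84^64 ≡ 87^2 = 7569 ≡ 95
87 = 64 + 16 + 4 + 2 + 1, so 84^87 ≡ 95·84·95·87·84 ≡ 87 (mod 101)
87^2 = 7569 ≡ 95
87^4 ≡ 95^2 = 9025 ≡ 36
87^8 ≡ 36^2 = 1296 ≡ 84
87^16 ≡ 84^2 = 7056 ≡ 87
87^32 ≡ 87^2 = 7569 ≡ 95
51 = 32 + 16 + 2 + 1, so 87^51 ≡ 95·87·95·87 ≡ 87 (mod 101)
87·87 = 7569 ≡ 95 (mod 101)
95 ≡ 95 (mod 101), so the signature is genuine.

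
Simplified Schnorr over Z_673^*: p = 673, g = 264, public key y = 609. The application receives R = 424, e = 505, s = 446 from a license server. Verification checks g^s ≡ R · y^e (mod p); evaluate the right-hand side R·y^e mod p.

457

609^2 = 370881 ≡ 58
609^4 ≡ 58^2 = 3364 ≡ 672
609^8 ≡ 672^2 = 451584 ≡ 1
609^16 ≡ 1^2 = 1
609^32 ≡ 1^2 = 1
609^64 ≡ 1^2 = 1
609^128 ≡ 1^2 = 1
609^256 ≡ 1^2 = 1
505 = 256 + 128 + 64 + 32 + 16 + 8 + 1, so 609^505 ≡ 1·1·1·1·1·1·609 ≡ 609 (mod 673)
R · y^e ≡ 424·609 = 258216 ≡ 457 (mod 673)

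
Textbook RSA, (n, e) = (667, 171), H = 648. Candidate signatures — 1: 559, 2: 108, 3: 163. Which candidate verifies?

2

Candidate 1: Squares mod 667: 559^1≡559, 559^2≡325, 559^4≡239, 559^8≡426, 559^16≡52, 559^32≡36, 559^64≡629, 559^128≡110; 171 = 128 + 32 + 8 + 2 + 1, so 559^171 ≡ 110·36·426·325·559 ≡ 19 (mod 667)
Candidate 2: Squares mod 667: 108^1≡108, 108^2≡325, 108^4≡239, 108^8≡426, 108^16≡52, 108^32≡36, 108^64≡629, 108^128≡110; 171 = 128 + 32 + 8 + 2 + 1, so 108^171 ≡ 110·36·426·325·108 ≡ 648 (mod 667)
  → matches H = 648
Candidate 3: Squares mod 667: 163^1≡163, 163^2≡556, 163^4≡315, 163^8≡509, 163^16≡285, 163^32≡518, 163^64≡190, 163^128≡82; 171 = 128 + 32 + 8 + 2 + 1, so 163^171 ≡ 82·518·509·556·163 ≡ 409 (mod 667)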